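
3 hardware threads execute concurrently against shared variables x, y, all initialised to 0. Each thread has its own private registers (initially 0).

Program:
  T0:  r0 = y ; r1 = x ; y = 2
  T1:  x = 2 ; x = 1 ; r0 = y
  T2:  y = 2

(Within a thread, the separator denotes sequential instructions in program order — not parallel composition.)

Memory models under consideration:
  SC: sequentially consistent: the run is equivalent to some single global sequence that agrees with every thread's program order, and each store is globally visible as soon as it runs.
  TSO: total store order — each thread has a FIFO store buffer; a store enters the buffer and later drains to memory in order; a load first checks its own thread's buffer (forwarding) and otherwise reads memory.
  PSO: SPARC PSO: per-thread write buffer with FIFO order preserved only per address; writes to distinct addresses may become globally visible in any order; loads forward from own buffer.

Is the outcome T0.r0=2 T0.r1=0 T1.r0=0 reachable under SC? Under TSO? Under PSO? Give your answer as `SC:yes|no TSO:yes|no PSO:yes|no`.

outcome vector order: (T0.r0,T0.r1,T1.r0)
under SC → 000; 002; 010; 012; 020; 022; 202; 210; 212; 222
under TSO → 000; 002; 010; 012; 020; 022; 200; 202; 210; 212; 220; 222
under PSO → 000; 002; 010; 012; 020; 022; 200; 202; 210; 212; 220; 222
target 200 ∈ {TSO,PSO}

SC:no TSO:yes PSO:yes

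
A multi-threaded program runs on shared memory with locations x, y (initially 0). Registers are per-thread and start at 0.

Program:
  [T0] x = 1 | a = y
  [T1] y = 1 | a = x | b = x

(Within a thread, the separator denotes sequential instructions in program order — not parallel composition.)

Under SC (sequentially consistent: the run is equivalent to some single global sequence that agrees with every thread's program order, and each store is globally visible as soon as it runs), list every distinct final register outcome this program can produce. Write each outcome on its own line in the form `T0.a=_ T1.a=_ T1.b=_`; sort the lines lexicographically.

T0.a=0 T1.a=1 T1.b=1
T0.a=1 T1.a=0 T1.b=0
T0.a=1 T1.a=0 T1.b=1
T0.a=1 T1.a=1 T1.b=1

outcome vector order: (T0.a,T1.a,T1.b)
|SC outcomes| = 4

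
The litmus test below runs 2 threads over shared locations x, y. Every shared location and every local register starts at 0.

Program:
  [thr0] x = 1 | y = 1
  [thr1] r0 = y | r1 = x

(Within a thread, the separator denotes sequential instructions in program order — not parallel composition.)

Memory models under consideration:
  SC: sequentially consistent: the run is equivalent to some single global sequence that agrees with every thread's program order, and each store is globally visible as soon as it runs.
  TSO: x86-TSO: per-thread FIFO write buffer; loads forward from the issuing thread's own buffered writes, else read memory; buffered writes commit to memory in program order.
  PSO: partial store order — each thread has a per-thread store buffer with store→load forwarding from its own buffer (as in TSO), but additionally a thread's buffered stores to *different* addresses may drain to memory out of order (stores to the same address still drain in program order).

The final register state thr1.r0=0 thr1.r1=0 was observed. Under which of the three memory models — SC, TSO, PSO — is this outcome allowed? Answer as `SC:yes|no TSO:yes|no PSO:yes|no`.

outcome vector order: (thr1.r0,thr1.r1)
[SC] allowed = {<0 0>, <0 1>, <1 1>}
[TSO] allowed = {<0 0>, <0 1>, <1 1>}
[PSO] allowed = {<0 0>, <0 1>, <1 0>, <1 1>}
target <0 0> ∈ {SC,TSO,PSO}

SC:yes TSO:yes PSO:yes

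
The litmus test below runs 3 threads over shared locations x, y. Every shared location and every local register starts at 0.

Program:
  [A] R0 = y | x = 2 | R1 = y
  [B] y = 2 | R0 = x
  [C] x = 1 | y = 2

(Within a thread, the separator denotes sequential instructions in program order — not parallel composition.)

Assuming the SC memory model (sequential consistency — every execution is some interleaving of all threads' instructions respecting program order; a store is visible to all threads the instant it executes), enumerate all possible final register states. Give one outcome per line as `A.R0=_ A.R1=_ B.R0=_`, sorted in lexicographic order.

A.R0=0 A.R1=0 B.R0=1
A.R0=0 A.R1=0 B.R0=2
A.R0=0 A.R1=2 B.R0=0
A.R0=0 A.R1=2 B.R0=1
A.R0=0 A.R1=2 B.R0=2
A.R0=2 A.R1=2 B.R0=0
A.R0=2 A.R1=2 B.R0=1
A.R0=2 A.R1=2 B.R0=2

outcome vector order: (A.R0,A.R1,B.R0)
|SC outcomes| = 8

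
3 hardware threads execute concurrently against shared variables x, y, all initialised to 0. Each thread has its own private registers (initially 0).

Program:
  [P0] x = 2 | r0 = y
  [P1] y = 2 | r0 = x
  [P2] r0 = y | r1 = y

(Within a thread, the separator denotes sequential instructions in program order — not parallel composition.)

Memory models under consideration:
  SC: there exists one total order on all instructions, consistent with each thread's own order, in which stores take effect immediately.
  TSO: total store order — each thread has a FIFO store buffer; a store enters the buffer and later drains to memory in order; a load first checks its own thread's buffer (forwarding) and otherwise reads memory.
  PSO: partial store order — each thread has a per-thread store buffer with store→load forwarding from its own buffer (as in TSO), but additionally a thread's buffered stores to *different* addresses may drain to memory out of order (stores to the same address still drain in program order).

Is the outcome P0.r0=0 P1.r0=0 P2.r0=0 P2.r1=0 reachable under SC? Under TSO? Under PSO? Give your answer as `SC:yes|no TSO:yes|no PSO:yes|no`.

SC:no TSO:yes PSO:yes

outcome vector order: (P0.r0,P1.r0,P2.r0,P2.r1)
[SC] allowed = {(0,2,0,0), (0,2,0,2), (0,2,2,2), (2,0,0,0), (2,0,0,2), (2,0,2,2), (2,2,0,0), (2,2,0,2), (2,2,2,2)}
[TSO] allowed = {(0,0,0,0), (0,0,0,2), (0,0,2,2), (0,2,0,0), (0,2,0,2), (0,2,2,2), (2,0,0,0), (2,0,0,2), (2,0,2,2), (2,2,0,0), (2,2,0,2), (2,2,2,2)}
[PSO] allowed = {(0,0,0,0), (0,0,0,2), (0,0,2,2), (0,2,0,0), (0,2,0,2), (0,2,2,2), (2,0,0,0), (2,0,0,2), (2,0,2,2), (2,2,0,0), (2,2,0,2), (2,2,2,2)}
target (0,0,0,0) ∈ {TSO,PSO}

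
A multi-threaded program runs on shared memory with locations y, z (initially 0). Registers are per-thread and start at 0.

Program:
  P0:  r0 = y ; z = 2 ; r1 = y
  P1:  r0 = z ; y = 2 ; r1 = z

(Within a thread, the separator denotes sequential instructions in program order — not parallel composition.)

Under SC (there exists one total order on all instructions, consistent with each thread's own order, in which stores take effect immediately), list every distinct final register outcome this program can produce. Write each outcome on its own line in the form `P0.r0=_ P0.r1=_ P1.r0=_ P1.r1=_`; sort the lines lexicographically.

P0.r0=0 P0.r1=0 P1.r0=0 P1.r1=2
P0.r0=0 P0.r1=0 P1.r0=2 P1.r1=2
P0.r0=0 P0.r1=2 P1.r0=0 P1.r1=0
P0.r0=0 P0.r1=2 P1.r0=0 P1.r1=2
P0.r0=0 P0.r1=2 P1.r0=2 P1.r1=2
P0.r0=2 P0.r1=2 P1.r0=0 P1.r1=0
P0.r0=2 P0.r1=2 P1.r0=0 P1.r1=2

outcome vector order: (P0.r0,P0.r1,P1.r0,P1.r1)
|SC outcomes| = 7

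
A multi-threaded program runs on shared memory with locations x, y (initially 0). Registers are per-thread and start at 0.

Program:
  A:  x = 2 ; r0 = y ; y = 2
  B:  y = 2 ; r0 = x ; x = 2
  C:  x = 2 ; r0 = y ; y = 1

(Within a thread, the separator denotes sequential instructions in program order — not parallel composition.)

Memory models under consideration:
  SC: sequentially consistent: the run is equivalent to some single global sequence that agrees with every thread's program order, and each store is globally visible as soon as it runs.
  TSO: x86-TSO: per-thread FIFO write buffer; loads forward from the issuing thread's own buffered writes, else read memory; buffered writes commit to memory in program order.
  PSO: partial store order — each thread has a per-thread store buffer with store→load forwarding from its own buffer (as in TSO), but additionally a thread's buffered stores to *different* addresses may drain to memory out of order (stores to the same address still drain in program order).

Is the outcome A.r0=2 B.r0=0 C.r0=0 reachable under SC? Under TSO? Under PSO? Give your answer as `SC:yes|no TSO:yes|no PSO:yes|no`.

outcome vector order: (A.r0,B.r0,C.r0)
SC (8): 020; 022; 102; 120; 122; 202; 220; 222
TSO (12): 000; 002; 020; 022; 100; 102; 120; 122; 200; 202; 220; 222
PSO (12): 000; 002; 020; 022; 100; 102; 120; 122; 200; 202; 220; 222
target 200 ∈ {TSO,PSO}

SC:no TSO:yes PSO:yes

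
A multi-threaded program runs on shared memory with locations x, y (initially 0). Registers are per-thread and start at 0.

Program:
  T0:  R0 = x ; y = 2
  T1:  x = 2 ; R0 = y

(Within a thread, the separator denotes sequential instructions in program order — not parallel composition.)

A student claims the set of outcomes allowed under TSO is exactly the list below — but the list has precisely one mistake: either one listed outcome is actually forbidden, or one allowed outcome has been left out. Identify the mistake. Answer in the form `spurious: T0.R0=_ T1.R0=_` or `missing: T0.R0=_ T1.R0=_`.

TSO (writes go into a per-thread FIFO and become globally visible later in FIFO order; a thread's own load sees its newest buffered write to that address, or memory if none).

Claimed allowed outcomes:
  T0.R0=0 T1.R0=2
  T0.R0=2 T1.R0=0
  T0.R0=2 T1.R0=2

missing: T0.R0=0 T1.R0=0

outcome vector order: (T0.R0,T1.R0)
under TSO → <0 0> <0 2> <2 0> <2 2>
TSO∖claimed = {<0 0>}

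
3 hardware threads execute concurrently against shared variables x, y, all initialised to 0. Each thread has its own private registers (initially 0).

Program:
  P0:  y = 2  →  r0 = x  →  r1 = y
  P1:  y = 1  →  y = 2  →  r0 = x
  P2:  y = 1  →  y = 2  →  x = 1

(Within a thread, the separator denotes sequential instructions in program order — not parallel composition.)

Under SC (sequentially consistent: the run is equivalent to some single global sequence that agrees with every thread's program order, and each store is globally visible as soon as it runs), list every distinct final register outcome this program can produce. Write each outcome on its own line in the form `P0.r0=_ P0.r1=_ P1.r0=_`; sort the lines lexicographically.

outcome vector order: (P0.r0,P0.r1,P1.r0)
|SC outcomes| = 7

P0.r0=0 P0.r1=1 P1.r0=0
P0.r0=0 P0.r1=1 P1.r0=1
P0.r0=0 P0.r1=2 P1.r0=0
P0.r0=0 P0.r1=2 P1.r0=1
P0.r0=1 P0.r1=1 P1.r0=1
P0.r0=1 P0.r1=2 P1.r0=0
P0.r0=1 P0.r1=2 P1.r0=1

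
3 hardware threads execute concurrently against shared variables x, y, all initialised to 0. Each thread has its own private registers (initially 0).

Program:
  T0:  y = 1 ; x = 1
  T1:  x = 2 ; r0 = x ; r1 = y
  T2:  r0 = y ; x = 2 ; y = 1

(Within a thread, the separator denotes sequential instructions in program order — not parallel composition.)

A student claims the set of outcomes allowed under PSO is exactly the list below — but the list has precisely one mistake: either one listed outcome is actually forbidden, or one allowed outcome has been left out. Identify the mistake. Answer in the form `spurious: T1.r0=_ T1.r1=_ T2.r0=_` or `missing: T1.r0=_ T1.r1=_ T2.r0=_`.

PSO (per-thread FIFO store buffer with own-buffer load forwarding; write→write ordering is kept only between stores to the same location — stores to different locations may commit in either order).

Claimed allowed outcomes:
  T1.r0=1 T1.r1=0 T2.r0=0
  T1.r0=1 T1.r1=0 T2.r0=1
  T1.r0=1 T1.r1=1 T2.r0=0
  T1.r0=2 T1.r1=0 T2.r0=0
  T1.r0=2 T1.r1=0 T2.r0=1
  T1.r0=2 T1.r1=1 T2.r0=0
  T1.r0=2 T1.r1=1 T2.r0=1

missing: T1.r0=1 T1.r1=1 T2.r0=1

outcome vector order: (T1.r0,T1.r1,T2.r0)
PSO (8): <1 0 0> <1 0 1> <1 1 0> <1 1 1> <2 0 0> <2 0 1> <2 1 0> <2 1 1>
PSO∖claimed = {<1 1 1>}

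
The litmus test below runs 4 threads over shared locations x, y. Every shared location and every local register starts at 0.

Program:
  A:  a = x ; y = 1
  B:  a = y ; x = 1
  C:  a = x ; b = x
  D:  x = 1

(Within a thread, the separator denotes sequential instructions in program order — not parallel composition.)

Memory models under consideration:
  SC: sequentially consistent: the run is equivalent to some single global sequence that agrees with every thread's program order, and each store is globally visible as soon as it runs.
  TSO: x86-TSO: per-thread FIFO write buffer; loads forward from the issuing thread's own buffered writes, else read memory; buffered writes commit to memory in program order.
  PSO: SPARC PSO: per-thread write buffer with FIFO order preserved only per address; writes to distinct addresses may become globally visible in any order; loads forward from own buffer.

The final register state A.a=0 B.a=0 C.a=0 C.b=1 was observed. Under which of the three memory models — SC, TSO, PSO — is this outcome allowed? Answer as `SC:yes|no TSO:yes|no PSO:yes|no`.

SC:yes TSO:yes PSO:yes

outcome vector order: (A.a,B.a,C.a,C.b)
[SC] allowed = {<0 0 0 0> <0 0 0 1> <0 0 1 1> <0 1 0 0> <0 1 0 1> <0 1 1 1> <1 0 0 0> <1 0 0 1> <1 0 1 1> <1 1 0 0> <1 1 0 1> <1 1 1 1>}
[TSO] allowed = {<0 0 0 0> <0 0 0 1> <0 0 1 1> <0 1 0 0> <0 1 0 1> <0 1 1 1> <1 0 0 0> <1 0 0 1> <1 0 1 1> <1 1 0 0> <1 1 0 1> <1 1 1 1>}
[PSO] allowed = {<0 0 0 0> <0 0 0 1> <0 0 1 1> <0 1 0 0> <0 1 0 1> <0 1 1 1> <1 0 0 0> <1 0 0 1> <1 0 1 1> <1 1 0 0> <1 1 0 1> <1 1 1 1>}
target <0 0 0 1> ∈ {SC,TSO,PSO}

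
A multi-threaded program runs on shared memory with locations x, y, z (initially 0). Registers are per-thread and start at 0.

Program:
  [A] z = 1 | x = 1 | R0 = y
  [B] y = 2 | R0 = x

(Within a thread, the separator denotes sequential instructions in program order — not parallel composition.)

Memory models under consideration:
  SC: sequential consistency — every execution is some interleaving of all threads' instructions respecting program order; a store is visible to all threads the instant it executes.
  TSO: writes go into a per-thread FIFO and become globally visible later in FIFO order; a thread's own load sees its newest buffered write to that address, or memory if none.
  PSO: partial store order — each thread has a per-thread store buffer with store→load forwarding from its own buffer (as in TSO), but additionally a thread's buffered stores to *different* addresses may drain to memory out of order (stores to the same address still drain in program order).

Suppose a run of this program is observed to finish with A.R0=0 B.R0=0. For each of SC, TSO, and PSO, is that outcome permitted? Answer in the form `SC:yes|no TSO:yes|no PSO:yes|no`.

outcome vector order: (A.R0,B.R0)
[SC] allowed = {01, 20, 21}
[TSO] allowed = {00, 01, 20, 21}
[PSO] allowed = {00, 01, 20, 21}
target 00 ∈ {TSO,PSO}

SC:no TSO:yes PSO:yes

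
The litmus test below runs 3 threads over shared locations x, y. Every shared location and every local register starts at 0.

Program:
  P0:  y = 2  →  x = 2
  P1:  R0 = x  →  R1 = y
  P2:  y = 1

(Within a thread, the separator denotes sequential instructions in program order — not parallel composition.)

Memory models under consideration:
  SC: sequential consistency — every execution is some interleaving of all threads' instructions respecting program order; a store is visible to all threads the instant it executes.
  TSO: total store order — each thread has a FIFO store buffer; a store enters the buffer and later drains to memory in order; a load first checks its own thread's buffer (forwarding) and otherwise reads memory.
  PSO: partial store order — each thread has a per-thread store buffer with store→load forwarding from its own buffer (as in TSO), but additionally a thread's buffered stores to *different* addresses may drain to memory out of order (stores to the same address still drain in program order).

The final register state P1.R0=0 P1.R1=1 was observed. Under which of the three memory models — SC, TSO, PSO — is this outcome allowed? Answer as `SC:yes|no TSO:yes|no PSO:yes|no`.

SC:yes TSO:yes PSO:yes

outcome vector order: (P1.R0,P1.R1)
under SC → <0 0> <0 1> <0 2> <2 1> <2 2>
under TSO → <0 0> <0 1> <0 2> <2 1> <2 2>
under PSO → <0 0> <0 1> <0 2> <2 0> <2 1> <2 2>
target <0 1> ∈ {SC,TSO,PSO}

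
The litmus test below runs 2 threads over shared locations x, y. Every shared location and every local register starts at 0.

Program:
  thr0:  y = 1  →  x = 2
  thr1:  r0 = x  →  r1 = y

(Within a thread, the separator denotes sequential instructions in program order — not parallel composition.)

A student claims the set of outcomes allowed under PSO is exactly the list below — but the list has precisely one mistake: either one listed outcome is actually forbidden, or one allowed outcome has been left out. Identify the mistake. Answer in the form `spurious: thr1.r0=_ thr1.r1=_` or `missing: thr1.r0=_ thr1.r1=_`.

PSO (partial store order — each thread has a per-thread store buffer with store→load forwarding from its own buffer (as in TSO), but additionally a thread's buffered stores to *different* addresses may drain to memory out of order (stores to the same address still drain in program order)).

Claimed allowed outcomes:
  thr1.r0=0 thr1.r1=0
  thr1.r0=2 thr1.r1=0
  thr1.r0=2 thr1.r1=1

outcome vector order: (thr1.r0,thr1.r1)
PSO: 4 outcomes — {(0,0), (0,1), (2,0), (2,1)}
PSO∖claimed = {(0,1)}

missing: thr1.r0=0 thr1.r1=1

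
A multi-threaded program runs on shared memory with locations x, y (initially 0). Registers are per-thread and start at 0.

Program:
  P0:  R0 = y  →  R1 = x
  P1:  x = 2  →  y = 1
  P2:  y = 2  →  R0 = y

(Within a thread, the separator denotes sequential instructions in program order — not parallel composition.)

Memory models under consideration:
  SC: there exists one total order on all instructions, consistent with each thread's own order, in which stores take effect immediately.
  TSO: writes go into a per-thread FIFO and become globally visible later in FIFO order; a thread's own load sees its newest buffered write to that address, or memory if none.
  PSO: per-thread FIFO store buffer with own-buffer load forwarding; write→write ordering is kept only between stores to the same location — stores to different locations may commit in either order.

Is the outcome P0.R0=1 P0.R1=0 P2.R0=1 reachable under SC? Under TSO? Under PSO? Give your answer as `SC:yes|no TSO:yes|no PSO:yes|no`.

SC:no TSO:no PSO:yes

outcome vector order: (P0.R0,P0.R1,P2.R0)
[SC] allowed = {(0,0,1), (0,0,2), (0,2,1), (0,2,2), (1,2,1), (1,2,2), (2,0,1), (2,0,2), (2,2,1), (2,2,2)}
[TSO] allowed = {(0,0,1), (0,0,2), (0,2,1), (0,2,2), (1,2,1), (1,2,2), (2,0,1), (2,0,2), (2,2,1), (2,2,2)}
[PSO] allowed = {(0,0,1), (0,0,2), (0,2,1), (0,2,2), (1,0,1), (1,0,2), (1,2,1), (1,2,2), (2,0,1), (2,0,2), (2,2,1), (2,2,2)}
target (1,0,1) ∈ {PSO}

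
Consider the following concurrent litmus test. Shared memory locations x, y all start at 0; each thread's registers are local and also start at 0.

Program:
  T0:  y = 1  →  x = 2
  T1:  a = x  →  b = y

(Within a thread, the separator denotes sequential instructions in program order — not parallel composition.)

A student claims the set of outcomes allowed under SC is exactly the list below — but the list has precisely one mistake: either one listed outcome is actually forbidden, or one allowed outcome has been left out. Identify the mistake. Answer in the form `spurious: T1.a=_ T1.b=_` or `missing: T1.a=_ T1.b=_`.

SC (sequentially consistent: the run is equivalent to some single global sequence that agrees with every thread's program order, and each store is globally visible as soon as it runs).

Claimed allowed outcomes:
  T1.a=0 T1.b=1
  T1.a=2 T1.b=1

missing: T1.a=0 T1.b=0

outcome vector order: (T1.a,T1.b)
SC (3): 00; 01; 21
SC∖claimed = {00}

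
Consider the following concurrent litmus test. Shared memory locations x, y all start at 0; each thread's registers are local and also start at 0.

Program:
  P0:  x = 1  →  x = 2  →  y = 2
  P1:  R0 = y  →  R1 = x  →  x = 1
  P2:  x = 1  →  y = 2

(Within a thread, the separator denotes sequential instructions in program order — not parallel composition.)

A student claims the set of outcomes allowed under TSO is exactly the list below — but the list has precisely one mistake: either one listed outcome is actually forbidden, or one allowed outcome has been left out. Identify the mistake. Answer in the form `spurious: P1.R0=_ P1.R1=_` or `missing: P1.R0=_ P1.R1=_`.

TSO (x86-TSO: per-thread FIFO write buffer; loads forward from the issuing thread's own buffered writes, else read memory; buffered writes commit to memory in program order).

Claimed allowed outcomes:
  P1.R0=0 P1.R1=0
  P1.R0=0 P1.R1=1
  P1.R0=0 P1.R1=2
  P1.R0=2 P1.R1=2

outcome vector order: (P1.R0,P1.R1)
TSO (5): 0/0; 0/1; 0/2; 2/1; 2/2
TSO∖claimed = {2/1}

missing: P1.R0=2 P1.R1=1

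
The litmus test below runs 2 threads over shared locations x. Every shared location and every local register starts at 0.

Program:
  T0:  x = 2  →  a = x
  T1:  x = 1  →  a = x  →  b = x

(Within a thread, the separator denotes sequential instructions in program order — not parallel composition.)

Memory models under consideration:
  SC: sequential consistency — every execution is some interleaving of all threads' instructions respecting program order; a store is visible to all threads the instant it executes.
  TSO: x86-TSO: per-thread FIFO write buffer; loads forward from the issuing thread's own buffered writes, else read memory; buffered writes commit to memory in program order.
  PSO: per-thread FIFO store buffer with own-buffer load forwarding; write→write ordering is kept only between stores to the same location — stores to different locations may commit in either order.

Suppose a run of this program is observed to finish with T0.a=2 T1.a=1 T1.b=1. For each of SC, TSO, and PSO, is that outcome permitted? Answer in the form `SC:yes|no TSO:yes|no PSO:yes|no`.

outcome vector order: (T0.a,T1.a,T1.b)
under SC → <1 1 1>; <2 1 1>; <2 1 2>; <2 2 2>
under TSO → <1 1 1>; <2 1 1>; <2 1 2>; <2 2 2>
under PSO → <1 1 1>; <2 1 1>; <2 1 2>; <2 2 2>
target <2 1 1> ∈ {SC,TSO,PSO}

SC:yes TSO:yes PSO:yes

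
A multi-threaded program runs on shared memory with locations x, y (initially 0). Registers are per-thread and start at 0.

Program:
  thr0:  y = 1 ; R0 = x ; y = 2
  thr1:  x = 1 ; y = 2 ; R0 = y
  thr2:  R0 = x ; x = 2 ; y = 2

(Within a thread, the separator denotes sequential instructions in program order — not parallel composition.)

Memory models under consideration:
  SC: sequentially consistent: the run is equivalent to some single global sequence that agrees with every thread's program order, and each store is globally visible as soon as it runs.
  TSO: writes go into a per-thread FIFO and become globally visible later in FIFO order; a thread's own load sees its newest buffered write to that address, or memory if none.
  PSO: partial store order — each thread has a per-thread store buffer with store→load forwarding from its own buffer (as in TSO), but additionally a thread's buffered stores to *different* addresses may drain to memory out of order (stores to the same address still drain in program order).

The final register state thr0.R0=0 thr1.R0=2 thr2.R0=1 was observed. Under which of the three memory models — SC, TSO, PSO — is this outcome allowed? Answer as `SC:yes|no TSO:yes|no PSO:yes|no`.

SC:yes TSO:yes PSO:yes

outcome vector order: (thr0.R0,thr1.R0,thr2.R0)
under SC → (0,2,0); (0,2,1); (1,1,0); (1,1,1); (1,2,0); (1,2,1); (2,1,0); (2,1,1); (2,2,0); (2,2,1)
under TSO → (0,1,0); (0,1,1); (0,2,0); (0,2,1); (1,1,0); (1,1,1); (1,2,0); (1,2,1); (2,1,0); (2,1,1); (2,2,0); (2,2,1)
under PSO → (0,1,0); (0,1,1); (0,2,0); (0,2,1); (1,1,0); (1,1,1); (1,2,0); (1,2,1); (2,1,0); (2,1,1); (2,2,0); (2,2,1)
target (0,2,1) ∈ {SC,TSO,PSO}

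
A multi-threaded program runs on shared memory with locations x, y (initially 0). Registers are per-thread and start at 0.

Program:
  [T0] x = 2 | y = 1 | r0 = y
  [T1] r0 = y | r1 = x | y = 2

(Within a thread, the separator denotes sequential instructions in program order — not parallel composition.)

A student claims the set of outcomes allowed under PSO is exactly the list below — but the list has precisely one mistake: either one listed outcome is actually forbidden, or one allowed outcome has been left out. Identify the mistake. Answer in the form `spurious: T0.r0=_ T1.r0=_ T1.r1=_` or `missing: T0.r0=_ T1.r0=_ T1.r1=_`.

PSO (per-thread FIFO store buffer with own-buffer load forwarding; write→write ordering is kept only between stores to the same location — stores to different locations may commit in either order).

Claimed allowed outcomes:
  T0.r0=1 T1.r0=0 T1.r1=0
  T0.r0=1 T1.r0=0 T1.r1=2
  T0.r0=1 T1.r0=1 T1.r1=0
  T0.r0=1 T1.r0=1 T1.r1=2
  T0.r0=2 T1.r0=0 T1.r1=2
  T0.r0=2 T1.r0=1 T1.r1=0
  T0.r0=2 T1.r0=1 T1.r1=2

missing: T0.r0=2 T1.r0=0 T1.r1=0

outcome vector order: (T0.r0,T1.r0,T1.r1)
[PSO] allowed = {(1,0,0) (1,0,2) (1,1,0) (1,1,2) (2,0,0) (2,0,2) (2,1,0) (2,1,2)}
PSO∖claimed = {(2,0,0)}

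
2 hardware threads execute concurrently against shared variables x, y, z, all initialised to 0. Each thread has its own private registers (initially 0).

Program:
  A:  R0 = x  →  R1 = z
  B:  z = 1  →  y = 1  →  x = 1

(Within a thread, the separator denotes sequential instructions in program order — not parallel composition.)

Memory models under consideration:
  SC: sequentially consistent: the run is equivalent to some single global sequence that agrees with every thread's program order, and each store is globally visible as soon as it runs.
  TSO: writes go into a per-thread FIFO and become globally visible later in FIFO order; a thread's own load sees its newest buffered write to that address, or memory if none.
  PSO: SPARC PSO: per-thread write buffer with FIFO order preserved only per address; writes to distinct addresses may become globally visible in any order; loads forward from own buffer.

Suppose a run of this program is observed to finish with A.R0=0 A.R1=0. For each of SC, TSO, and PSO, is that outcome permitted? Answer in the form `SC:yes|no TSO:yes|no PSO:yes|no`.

SC:yes TSO:yes PSO:yes

outcome vector order: (A.R0,A.R1)
under SC → <0 0>, <0 1>, <1 1>
under TSO → <0 0>, <0 1>, <1 1>
under PSO → <0 0>, <0 1>, <1 0>, <1 1>
target <0 0> ∈ {SC,TSO,PSO}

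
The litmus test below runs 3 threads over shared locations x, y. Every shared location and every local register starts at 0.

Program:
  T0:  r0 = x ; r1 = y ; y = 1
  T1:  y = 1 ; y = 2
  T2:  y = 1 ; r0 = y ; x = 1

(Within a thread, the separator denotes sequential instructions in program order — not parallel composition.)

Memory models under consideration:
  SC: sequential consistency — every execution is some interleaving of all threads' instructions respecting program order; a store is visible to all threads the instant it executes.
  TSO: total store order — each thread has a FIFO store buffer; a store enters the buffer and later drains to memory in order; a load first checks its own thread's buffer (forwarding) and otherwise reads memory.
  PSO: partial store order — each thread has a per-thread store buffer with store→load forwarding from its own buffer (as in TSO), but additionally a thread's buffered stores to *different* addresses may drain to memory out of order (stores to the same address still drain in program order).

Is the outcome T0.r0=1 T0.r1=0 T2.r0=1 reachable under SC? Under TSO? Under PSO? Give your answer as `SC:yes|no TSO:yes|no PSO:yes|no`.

SC:no TSO:no PSO:yes

outcome vector order: (T0.r0,T0.r1,T2.r0)
SC (9): <0 0 1>; <0 0 2>; <0 1 1>; <0 1 2>; <0 2 1>; <0 2 2>; <1 1 1>; <1 2 1>; <1 2 2>
TSO (9): <0 0 1>; <0 0 2>; <0 1 1>; <0 1 2>; <0 2 1>; <0 2 2>; <1 1 1>; <1 2 1>; <1 2 2>
PSO (10): <0 0 1>; <0 0 2>; <0 1 1>; <0 1 2>; <0 2 1>; <0 2 2>; <1 0 1>; <1 1 1>; <1 2 1>; <1 2 2>
target <1 0 1> ∈ {PSO}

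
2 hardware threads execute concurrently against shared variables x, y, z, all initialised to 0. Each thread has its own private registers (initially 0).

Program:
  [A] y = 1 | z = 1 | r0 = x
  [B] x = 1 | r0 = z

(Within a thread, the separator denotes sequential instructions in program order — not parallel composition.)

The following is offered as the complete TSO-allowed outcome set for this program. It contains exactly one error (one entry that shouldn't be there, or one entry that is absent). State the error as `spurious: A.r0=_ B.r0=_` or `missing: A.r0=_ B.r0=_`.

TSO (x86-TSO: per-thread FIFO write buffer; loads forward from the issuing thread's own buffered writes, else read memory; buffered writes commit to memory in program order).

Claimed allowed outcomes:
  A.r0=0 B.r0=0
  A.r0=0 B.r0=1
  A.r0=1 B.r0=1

outcome vector order: (A.r0,B.r0)
TSO: 4 outcomes — {00 01 10 11}
TSO∖claimed = {10}

missing: A.r0=1 B.r0=0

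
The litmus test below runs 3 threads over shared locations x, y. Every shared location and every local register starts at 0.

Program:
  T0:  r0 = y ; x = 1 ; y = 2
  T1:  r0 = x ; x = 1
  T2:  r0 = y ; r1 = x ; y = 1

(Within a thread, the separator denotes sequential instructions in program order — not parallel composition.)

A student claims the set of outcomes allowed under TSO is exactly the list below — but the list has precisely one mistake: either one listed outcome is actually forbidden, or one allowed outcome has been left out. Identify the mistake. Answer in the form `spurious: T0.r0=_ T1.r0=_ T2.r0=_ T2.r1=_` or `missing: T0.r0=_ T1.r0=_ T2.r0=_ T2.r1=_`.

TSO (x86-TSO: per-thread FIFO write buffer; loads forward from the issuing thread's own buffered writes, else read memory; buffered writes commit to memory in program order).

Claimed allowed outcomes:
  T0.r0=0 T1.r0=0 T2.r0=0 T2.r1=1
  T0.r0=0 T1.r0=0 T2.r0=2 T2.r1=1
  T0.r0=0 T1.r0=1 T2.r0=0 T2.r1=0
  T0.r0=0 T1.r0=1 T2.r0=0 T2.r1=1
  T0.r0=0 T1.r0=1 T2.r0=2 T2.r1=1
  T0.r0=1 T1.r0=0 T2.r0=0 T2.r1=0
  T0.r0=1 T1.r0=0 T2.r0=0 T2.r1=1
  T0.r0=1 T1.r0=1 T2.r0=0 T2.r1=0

outcome vector order: (T0.r0,T1.r0,T2.r0,T2.r1)
TSO (9): 0/0/0/0 0/0/0/1 0/0/2/1 0/1/0/0 0/1/0/1 0/1/2/1 1/0/0/0 1/0/0/1 1/1/0/0
TSO∖claimed = {0/0/0/0}

missing: T0.r0=0 T1.r0=0 T2.r0=0 T2.r1=0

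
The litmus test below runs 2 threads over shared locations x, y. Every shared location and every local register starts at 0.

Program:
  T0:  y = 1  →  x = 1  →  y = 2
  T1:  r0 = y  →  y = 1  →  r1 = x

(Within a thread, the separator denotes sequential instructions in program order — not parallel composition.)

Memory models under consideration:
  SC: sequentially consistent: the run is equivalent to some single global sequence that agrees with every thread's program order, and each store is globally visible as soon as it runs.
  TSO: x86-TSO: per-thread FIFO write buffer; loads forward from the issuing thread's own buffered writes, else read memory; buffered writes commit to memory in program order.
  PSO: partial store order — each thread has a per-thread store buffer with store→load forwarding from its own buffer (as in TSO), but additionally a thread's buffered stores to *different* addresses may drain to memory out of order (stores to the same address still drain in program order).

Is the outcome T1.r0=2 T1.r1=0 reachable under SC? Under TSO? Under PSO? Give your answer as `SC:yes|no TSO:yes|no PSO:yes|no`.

SC:no TSO:no PSO:yes

outcome vector order: (T1.r0,T1.r1)
[SC] allowed = {<0 0>, <0 1>, <1 0>, <1 1>, <2 1>}
[TSO] allowed = {<0 0>, <0 1>, <1 0>, <1 1>, <2 1>}
[PSO] allowed = {<0 0>, <0 1>, <1 0>, <1 1>, <2 0>, <2 1>}
target <2 0> ∈ {PSO}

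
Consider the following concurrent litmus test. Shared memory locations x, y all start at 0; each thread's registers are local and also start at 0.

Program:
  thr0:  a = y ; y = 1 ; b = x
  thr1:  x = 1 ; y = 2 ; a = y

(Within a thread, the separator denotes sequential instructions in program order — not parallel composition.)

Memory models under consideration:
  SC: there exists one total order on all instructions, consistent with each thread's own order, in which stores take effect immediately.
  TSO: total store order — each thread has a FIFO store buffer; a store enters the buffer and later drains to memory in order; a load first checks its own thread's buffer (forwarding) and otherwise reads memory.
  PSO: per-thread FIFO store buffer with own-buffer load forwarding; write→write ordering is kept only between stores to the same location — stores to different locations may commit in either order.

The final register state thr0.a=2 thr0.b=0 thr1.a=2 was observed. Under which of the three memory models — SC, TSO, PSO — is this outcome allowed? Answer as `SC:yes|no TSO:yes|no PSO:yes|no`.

SC:no TSO:no PSO:yes

outcome vector order: (thr0.a,thr0.b,thr1.a)
[SC] allowed = {(0,0,2), (0,1,1), (0,1,2), (2,1,1), (2,1,2)}
[TSO] allowed = {(0,0,1), (0,0,2), (0,1,1), (0,1,2), (2,1,1), (2,1,2)}
[PSO] allowed = {(0,0,1), (0,0,2), (0,1,1), (0,1,2), (2,0,1), (2,0,2), (2,1,1), (2,1,2)}
target (2,0,2) ∈ {PSO}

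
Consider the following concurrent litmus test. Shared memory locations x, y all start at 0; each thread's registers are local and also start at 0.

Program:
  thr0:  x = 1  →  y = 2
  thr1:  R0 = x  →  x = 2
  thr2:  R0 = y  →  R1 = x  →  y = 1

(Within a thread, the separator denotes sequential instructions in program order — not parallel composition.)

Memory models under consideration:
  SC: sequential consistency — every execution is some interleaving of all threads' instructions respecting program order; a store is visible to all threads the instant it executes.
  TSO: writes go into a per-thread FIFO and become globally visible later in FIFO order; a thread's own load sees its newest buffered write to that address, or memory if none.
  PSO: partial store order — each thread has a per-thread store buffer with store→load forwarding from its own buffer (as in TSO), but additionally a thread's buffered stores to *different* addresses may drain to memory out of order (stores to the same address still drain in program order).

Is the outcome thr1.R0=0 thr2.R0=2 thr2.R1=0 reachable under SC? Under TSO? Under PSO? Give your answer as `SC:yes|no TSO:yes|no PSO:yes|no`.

SC:no TSO:no PSO:yes

outcome vector order: (thr1.R0,thr2.R0,thr2.R1)
SC: 10 outcomes — {(0,0,0) (0,0,1) (0,0,2) (0,2,1) (0,2,2) (1,0,0) (1,0,1) (1,0,2) (1,2,1) (1,2,2)}
TSO: 10 outcomes — {(0,0,0) (0,0,1) (0,0,2) (0,2,1) (0,2,2) (1,0,0) (1,0,1) (1,0,2) (1,2,1) (1,2,2)}
PSO: 12 outcomes — {(0,0,0) (0,0,1) (0,0,2) (0,2,0) (0,2,1) (0,2,2) (1,0,0) (1,0,1) (1,0,2) (1,2,0) (1,2,1) (1,2,2)}
target (0,2,0) ∈ {PSO}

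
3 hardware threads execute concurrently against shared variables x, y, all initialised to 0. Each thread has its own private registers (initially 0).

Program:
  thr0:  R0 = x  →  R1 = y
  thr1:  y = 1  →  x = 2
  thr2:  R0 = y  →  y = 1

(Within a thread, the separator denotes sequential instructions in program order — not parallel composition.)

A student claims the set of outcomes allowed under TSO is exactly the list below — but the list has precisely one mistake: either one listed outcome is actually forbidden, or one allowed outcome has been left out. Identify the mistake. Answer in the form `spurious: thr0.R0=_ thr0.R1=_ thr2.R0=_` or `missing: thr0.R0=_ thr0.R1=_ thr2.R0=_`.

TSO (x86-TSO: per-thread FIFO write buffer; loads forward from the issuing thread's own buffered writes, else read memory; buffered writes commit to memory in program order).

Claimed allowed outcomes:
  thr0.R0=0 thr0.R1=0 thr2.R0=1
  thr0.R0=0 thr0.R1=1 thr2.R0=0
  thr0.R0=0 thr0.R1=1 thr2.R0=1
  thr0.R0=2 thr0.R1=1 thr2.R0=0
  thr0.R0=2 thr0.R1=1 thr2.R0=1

outcome vector order: (thr0.R0,thr0.R1,thr2.R0)
[TSO] allowed = {<0 0 0> <0 0 1> <0 1 0> <0 1 1> <2 1 0> <2 1 1>}
TSO∖claimed = {<0 0 0>}

missing: thr0.R0=0 thr0.R1=0 thr2.R0=0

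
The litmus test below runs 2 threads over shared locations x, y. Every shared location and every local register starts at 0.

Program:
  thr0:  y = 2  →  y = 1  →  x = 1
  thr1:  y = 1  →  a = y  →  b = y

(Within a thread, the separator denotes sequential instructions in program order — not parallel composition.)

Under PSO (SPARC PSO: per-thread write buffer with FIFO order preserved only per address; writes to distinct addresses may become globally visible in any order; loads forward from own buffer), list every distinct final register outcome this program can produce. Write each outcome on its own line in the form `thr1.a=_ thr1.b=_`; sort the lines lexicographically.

thr1.a=1 thr1.b=1
thr1.a=1 thr1.b=2
thr1.a=2 thr1.b=1
thr1.a=2 thr1.b=2

outcome vector order: (thr1.a,thr1.b)
|PSO outcomes| = 4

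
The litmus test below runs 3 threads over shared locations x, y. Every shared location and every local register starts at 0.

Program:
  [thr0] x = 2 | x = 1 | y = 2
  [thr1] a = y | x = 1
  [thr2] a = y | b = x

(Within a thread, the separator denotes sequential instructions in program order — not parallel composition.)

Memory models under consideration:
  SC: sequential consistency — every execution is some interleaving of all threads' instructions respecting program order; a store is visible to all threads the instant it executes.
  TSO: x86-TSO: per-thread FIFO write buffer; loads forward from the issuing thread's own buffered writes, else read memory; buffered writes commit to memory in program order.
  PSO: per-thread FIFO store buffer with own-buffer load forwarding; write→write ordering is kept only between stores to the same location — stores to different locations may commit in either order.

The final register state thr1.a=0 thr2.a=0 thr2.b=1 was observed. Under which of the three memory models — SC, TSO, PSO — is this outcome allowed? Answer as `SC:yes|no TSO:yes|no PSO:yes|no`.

outcome vector order: (thr1.a,thr2.a,thr2.b)
[SC] allowed = {<0 0 0> <0 0 1> <0 0 2> <0 2 1> <2 0 0> <2 0 1> <2 0 2> <2 2 1>}
[TSO] allowed = {<0 0 0> <0 0 1> <0 0 2> <0 2 1> <2 0 0> <2 0 1> <2 0 2> <2 2 1>}
[PSO] allowed = {<0 0 0> <0 0 1> <0 0 2> <0 2 0> <0 2 1> <0 2 2> <2 0 0> <2 0 1> <2 0 2> <2 2 0> <2 2 1> <2 2 2>}
target <0 0 1> ∈ {SC,TSO,PSO}

SC:yes TSO:yes PSO:yes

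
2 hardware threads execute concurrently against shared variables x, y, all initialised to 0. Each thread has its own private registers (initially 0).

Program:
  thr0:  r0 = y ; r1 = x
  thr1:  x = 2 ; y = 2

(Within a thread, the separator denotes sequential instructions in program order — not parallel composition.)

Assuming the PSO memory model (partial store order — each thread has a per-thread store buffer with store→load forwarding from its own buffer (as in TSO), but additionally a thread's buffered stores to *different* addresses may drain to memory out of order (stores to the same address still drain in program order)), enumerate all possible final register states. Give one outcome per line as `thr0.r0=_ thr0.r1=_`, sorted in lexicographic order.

thr0.r0=0 thr0.r1=0
thr0.r0=0 thr0.r1=2
thr0.r0=2 thr0.r1=0
thr0.r0=2 thr0.r1=2

outcome vector order: (thr0.r0,thr0.r1)
|PSO outcomes| = 4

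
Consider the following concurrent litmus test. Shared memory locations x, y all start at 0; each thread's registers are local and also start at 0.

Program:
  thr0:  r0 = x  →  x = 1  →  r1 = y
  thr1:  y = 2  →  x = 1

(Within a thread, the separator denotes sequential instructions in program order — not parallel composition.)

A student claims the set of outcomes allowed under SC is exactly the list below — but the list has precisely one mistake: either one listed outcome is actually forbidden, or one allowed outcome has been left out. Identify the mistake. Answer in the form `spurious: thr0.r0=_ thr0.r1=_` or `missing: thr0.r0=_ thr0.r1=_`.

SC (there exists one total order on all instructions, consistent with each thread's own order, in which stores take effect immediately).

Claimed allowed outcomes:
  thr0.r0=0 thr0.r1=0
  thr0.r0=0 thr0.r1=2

missing: thr0.r0=1 thr0.r1=2

outcome vector order: (thr0.r0,thr0.r1)
SC (3): <0 0>, <0 2>, <1 2>
SC∖claimed = {<1 2>}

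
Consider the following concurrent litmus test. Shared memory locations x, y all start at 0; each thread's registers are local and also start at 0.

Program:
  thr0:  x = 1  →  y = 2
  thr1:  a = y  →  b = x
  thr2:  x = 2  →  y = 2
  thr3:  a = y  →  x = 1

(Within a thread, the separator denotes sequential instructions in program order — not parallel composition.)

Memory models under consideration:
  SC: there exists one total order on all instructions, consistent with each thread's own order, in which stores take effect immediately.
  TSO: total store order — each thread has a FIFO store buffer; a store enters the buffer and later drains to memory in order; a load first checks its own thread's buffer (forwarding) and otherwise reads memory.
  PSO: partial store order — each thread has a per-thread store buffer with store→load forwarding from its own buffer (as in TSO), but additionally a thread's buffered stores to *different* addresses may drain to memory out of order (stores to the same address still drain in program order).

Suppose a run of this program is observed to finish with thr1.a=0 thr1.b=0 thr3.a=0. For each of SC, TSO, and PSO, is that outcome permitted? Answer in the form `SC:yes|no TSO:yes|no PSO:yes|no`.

SC:yes TSO:yes PSO:yes

outcome vector order: (thr1.a,thr1.b,thr3.a)
under SC → 000; 002; 010; 012; 020; 022; 210; 212; 220; 222
under TSO → 000; 002; 010; 012; 020; 022; 210; 212; 220; 222
under PSO → 000; 002; 010; 012; 020; 022; 200; 202; 210; 212; 220; 222
target 000 ∈ {SC,TSO,PSO}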